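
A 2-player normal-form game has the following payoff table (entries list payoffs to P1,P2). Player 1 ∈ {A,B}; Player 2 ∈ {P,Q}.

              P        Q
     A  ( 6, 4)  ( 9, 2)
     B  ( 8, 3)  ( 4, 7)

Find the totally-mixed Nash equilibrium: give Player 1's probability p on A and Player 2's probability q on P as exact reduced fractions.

P1 indiff ⇒ q·6+(1-q)·9 = q·8+(1-q)·4 ⇒ q(-2) = (1-q)(-5) ⇒ q = 5/7
P2 indiff ⇒ p·4+(1-p)·3 = p·2+(1-p)·7 ⇒ p(2) = (1-p)(4) ⇒ p = 2/3

P1 mixes 2/3 on A; P2 mixes 5/7 on P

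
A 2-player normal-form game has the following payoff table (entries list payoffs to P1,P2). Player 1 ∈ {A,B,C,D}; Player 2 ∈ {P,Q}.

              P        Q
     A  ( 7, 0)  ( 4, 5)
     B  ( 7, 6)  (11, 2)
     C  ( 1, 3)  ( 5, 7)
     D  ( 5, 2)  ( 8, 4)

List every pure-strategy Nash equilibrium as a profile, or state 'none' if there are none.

PSNE = {(B,P)}

(A,P): not NE [P2→Q gives 5>0]
(A,Q): not NE [P1→B gives 11>4]
(B,P): NE
(B,Q): not NE [P2→P gives 6>2]
(C,P): not NE [P1→B gives 7>1; P2→Q gives 7>3]
(C,Q): not NE [P1→B gives 11>5]
(D,P): not NE [P1→B gives 7>5; P2→Q gives 4>2]
(D,Q): not NE [P1→B gives 11>8]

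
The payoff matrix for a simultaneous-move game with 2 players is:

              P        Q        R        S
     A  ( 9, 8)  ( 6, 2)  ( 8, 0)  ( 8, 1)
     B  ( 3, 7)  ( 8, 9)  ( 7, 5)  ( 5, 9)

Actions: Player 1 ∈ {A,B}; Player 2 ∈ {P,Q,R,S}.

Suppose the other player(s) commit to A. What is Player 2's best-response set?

BR_2 = {P}

u_2(P vs A) = 8
u_2(Q vs A) = 2
u_2(R vs A) = 0
u_2(S vs A) = 1
max payoff 8 at {P}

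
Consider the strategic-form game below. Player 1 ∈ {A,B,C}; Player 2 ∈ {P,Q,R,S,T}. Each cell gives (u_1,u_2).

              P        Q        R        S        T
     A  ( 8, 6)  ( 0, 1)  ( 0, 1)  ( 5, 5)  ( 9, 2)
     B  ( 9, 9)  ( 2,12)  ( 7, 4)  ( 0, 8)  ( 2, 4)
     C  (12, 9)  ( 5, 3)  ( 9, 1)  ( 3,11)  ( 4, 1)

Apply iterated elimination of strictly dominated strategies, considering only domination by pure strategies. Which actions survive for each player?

P1 drop B (C beats it: P:12>9 Q:5>2 R:9>7 S:3>0 T:4>2)
P2 drop Q (P beats it: A:6>1 C:9>3)
P2 drop R (P beats it: A:6>1 C:9>1)
P2 drop T (P beats it: A:6>2 C:9>1)
P1→{A,C} P2→{P,S}

Survivors P1:{A,C} P2:{P,S}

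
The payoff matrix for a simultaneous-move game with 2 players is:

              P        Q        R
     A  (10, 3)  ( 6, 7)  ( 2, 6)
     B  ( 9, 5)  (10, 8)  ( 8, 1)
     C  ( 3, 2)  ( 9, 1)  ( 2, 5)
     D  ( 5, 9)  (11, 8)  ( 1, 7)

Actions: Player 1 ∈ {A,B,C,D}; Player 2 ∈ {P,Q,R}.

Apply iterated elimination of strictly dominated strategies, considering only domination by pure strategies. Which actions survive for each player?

Remaining: P1:{A,B,D} P2:{P,Q}

P1 drop C (B beats it: P:9>3 Q:10>9 R:8>2)
P2 drop R (Q beats it: A:7>6 B:8>1 D:8>7)
P1→{A,B,D} P2→{P,Q}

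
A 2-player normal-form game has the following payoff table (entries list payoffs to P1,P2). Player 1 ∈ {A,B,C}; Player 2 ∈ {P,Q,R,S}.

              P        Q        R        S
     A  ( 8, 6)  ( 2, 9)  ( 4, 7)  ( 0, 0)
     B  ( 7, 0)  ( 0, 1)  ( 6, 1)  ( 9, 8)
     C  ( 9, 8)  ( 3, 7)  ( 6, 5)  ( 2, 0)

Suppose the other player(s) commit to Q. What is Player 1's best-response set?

u_1(A vs Q) = 2
u_1(B vs Q) = 0
u_1(C vs Q) = 3
max payoff 3 at {C}

P1 best: {C}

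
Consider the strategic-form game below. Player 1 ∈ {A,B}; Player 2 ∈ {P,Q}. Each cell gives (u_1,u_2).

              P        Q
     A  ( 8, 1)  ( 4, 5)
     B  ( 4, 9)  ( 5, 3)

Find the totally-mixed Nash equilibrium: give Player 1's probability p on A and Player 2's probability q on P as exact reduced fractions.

P1 indiff ⇒ q·8+(1-q)·4 = q·4+(1-q)·5 ⇒ q(4) = (1-q)(1) ⇒ q = 1/5
P2 indiff ⇒ p·1+(1-p)·9 = p·5+(1-p)·3 ⇒ p(-4) = (1-p)(-6) ⇒ p = 3/5

p=3/5, q=1/5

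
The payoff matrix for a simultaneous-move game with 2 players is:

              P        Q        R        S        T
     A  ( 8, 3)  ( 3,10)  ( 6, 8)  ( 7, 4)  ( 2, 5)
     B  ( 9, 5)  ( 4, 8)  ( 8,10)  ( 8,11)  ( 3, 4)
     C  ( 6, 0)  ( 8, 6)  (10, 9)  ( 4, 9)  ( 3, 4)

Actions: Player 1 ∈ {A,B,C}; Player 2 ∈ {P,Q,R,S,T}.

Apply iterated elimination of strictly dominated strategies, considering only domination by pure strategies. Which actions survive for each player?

Remaining: P1:{B,C} P2:{R,S}

P1 drop A (B beats it: P:9>8 Q:4>3 R:8>6 S:8>7 T:3>2)
P2 drop P (Q beats it: B:8>5 C:6>0)
P2 drop Q (R beats it: B:10>8 C:9>6)
P2 drop T (R beats it: B:10>4 C:9>4)
P1→{B,C} P2→{R,S}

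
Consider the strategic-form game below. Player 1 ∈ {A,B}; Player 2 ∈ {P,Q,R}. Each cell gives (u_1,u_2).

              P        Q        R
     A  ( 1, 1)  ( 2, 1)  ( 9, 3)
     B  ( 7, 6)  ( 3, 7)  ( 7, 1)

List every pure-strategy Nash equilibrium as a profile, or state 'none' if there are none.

(A,P): not NE [P1→B gives 7>1; P2→R gives 3>1]
(A,Q): not NE [P1→B gives 3>2; P2→R gives 3>1]
(A,R): NE
(B,P): not NE [P2→Q gives 7>6]
(B,Q): NE
(B,R): not NE [P1→A gives 9>7; P2→Q gives 7>1]

NE set: (A,R), (B,Q)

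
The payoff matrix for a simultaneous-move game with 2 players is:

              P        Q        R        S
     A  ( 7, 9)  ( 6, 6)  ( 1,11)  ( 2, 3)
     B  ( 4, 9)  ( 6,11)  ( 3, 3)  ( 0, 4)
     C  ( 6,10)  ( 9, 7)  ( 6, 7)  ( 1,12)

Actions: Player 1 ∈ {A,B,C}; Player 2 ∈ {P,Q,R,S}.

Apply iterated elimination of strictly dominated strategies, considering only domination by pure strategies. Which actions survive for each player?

P1 drop B (C beats it: P:6>4 Q:9>6 R:6>3 S:1>0)
P2 drop Q (P beats it: A:9>6 C:10>7)
P1→{A,C} P2→{P,R,S}

IESDS → P1:{A,C} P2:{P,R,S}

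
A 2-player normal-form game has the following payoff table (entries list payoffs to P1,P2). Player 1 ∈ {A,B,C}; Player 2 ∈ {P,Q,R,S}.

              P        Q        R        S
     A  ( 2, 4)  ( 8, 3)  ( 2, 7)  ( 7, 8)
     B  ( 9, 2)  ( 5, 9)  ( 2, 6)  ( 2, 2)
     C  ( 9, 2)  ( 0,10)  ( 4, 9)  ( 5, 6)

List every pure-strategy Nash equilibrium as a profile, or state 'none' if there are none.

NE set: (A,S)

(A,P): not NE [P1→C gives 9>2; P2→S gives 8>4]
(A,Q): not NE [P2→S gives 8>3]
(A,R): not NE [P1→C gives 4>2; P2→S gives 8>7]
(A,S): NE
(B,P): not NE [P2→Q gives 9>2]
(B,Q): not NE [P1→A gives 8>5]
(B,R): not NE [P1→C gives 4>2; P2→Q gives 9>6]
(B,S): not NE [P1→A gives 7>2; P2→Q gives 9>2]
(C,P): not NE [P2→Q gives 10>2]
(C,Q): not NE [P1→A gives 8>0]
(C,R): not NE [P2→Q gives 10>9]
(C,S): not NE [P1→A gives 7>5; P2→Q gives 10>6]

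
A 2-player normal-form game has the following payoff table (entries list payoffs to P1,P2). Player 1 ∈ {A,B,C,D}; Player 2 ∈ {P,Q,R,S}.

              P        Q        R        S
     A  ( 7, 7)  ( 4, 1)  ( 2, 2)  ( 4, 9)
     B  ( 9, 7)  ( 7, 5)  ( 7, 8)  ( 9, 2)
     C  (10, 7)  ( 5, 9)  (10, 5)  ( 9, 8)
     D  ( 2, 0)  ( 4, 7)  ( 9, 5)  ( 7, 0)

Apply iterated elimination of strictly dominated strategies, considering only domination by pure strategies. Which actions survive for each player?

P1 drop A (B beats it: P:9>7 Q:7>4 R:7>2 S:9>4)
P1 drop D (C beats it: P:10>2 Q:5>4 R:10>9 S:9>7)
P2 drop S (Q beats it: B:5>2 C:9>8)
P1→{B,C} P2→{P,Q,R}

Survivors P1:{B,C} P2:{P,Q,R}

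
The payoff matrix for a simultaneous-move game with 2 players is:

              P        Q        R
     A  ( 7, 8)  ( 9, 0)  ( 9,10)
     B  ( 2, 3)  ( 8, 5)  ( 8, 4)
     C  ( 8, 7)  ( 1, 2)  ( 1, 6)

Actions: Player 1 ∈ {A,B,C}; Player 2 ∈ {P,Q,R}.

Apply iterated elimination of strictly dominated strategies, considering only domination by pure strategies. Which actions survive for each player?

Remaining: P1:{A,C} P2:{P,R}

P1 drop B (A beats it: P:7>2 Q:9>8 R:9>8)
P2 drop Q (P beats it: A:8>0 C:7>2)
P1→{A,C} P2→{P,R}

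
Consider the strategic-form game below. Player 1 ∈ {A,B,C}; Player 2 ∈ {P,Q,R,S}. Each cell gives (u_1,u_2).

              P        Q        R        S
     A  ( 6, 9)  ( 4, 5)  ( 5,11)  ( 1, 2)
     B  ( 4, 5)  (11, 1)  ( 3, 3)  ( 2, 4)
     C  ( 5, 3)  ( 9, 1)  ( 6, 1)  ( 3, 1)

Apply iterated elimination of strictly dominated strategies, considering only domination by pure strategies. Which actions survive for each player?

IESDS → P1:{A,C} P2:{P,R}

P2 drop Q (P beats it: A:9>5 B:5>1 C:3>1)
P1 drop B (C beats it: P:5>4 R:6>3 S:3>2)
P2 drop S (P beats it: A:9>2 C:3>1)
P1→{A,C} P2→{P,R}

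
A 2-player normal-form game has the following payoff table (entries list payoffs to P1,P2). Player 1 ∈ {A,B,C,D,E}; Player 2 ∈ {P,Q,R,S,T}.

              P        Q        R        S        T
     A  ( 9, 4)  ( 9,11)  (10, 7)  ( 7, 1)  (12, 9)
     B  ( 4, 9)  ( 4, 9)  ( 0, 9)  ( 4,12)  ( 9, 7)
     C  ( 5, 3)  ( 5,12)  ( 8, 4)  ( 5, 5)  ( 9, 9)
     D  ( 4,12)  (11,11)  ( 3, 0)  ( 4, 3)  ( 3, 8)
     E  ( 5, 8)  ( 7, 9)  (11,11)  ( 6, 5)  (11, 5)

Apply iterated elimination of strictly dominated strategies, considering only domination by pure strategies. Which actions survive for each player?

IESDS → P1:{A,D,E} P2:{P,Q,R}

P1 drop B (A beats it: P:9>4 Q:9>4 R:10>0 S:7>4 T:12>9)
P1 drop C (A beats it: P:9>5 Q:9>5 R:10>8 S:7>5 T:12>9)
P2 drop S (P beats it: A:4>1 D:12>3 E:8>5)
P2 drop T (Q beats it: A:11>9 D:11>8 E:9>5)
P1→{A,D,E} P2→{P,Q,R}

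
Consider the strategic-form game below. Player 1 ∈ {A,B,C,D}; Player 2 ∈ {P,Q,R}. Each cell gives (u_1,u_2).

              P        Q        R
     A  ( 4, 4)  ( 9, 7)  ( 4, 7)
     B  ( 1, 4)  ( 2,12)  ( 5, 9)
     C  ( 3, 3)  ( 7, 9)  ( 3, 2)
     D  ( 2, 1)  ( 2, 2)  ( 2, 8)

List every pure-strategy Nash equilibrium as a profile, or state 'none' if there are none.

(A,P): not NE [P2→R gives 7>4]
(A,Q): NE
(A,R): not NE [P1→B gives 5>4]
(B,P): not NE [P1→A gives 4>1; P2→Q gives 12>4]
(B,Q): not NE [P1→A gives 9>2]
(B,R): not NE [P2→Q gives 12>9]
(C,P): not NE [P1→A gives 4>3; P2→Q gives 9>3]
(C,Q): not NE [P1→A gives 9>7]
(C,R): not NE [P1→B gives 5>3; P2→Q gives 9>2]
(D,P): not NE [P1→A gives 4>2; P2→R gives 8>1]
(D,Q): not NE [P1→A gives 9>2; P2→R gives 8>2]
(D,R): not NE [P1→B gives 5>2]

NE set: (A,Q)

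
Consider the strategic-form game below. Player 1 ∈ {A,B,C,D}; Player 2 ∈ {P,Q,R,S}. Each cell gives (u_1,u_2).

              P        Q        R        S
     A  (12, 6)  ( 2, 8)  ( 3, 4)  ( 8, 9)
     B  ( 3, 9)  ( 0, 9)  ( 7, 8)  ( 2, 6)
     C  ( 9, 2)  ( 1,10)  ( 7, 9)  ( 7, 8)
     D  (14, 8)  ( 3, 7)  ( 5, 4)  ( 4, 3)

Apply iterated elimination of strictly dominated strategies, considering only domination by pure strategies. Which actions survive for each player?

P2 drop R (Q beats it: A:8>4 B:9>8 C:10>9 D:7>4)
P1 drop B (A beats it: P:12>3 Q:2>0 S:8>2)
P1 drop C (A beats it: P:12>9 Q:2>1 S:8>7)
P1→{A,D} P2→{P,Q,S}

Survivors P1:{A,D} P2:{P,Q,S}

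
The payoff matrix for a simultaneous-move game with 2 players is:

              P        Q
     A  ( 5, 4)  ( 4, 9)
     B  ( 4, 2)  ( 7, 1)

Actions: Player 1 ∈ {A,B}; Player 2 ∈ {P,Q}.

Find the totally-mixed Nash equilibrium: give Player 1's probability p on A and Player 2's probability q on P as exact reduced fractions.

P1 mixes 1/6 on A; P2 mixes 3/4 on P

P1 indiff ⇒ q·5+(1-q)·4 = q·4+(1-q)·7 ⇒ q(1) = (1-q)(3) ⇒ q = 3/4
P2 indiff ⇒ p·4+(1-p)·2 = p·9+(1-p)·1 ⇒ p(-5) = (1-p)(-1) ⇒ p = 1/6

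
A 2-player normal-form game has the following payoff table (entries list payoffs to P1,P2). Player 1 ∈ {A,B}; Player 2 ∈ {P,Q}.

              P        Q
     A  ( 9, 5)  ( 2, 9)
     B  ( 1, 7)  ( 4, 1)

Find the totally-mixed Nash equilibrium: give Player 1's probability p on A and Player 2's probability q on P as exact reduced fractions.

P1 mixes 3/5 on A; P2 mixes 1/5 on P

P1 indiff ⇒ q·9+(1-q)·2 = q·1+(1-q)·4 ⇒ q(8) = (1-q)(2) ⇒ q = 1/5
P2 indiff ⇒ p·5+(1-p)·7 = p·9+(1-p)·1 ⇒ p(-4) = (1-p)(-6) ⇒ p = 3/5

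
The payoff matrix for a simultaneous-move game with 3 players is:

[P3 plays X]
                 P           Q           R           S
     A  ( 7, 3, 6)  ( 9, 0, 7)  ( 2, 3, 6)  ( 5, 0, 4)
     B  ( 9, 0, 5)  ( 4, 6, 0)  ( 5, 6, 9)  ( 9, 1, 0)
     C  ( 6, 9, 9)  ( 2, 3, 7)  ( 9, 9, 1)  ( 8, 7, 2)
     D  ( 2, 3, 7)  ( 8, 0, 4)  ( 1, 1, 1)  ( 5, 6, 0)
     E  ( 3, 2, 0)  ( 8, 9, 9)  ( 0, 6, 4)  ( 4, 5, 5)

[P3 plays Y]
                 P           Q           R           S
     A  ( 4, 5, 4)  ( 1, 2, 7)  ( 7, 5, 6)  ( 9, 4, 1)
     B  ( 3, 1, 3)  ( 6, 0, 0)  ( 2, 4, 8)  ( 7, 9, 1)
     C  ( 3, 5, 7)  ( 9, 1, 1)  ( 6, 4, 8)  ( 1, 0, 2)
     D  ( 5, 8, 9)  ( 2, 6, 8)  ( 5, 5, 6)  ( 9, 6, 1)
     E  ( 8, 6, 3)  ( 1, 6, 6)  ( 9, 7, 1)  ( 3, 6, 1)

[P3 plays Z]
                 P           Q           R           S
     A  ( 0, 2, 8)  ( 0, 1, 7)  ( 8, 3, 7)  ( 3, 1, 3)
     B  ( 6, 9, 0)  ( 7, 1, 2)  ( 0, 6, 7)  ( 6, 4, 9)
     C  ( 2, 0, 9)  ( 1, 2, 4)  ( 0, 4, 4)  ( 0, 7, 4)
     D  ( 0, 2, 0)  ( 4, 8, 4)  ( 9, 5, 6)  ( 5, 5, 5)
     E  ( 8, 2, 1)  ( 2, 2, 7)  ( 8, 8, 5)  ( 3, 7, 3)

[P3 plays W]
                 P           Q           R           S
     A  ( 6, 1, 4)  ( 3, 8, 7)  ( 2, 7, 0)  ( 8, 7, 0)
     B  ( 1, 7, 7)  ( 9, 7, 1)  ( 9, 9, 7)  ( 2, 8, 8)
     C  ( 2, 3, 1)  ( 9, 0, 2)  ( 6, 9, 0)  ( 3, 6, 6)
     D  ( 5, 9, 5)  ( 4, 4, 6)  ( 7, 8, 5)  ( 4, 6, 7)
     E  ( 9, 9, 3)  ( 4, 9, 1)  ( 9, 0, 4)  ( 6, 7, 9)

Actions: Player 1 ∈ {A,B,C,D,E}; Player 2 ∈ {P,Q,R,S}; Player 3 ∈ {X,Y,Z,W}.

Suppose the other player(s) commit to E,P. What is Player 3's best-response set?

u_3(X vs E,P) = 0
u_3(Y vs E,P) = 3
u_3(Z vs E,P) = 1
u_3(W vs E,P) = 3
max payoff 3 at {Y,W}

argmax u_3 = {Y,W}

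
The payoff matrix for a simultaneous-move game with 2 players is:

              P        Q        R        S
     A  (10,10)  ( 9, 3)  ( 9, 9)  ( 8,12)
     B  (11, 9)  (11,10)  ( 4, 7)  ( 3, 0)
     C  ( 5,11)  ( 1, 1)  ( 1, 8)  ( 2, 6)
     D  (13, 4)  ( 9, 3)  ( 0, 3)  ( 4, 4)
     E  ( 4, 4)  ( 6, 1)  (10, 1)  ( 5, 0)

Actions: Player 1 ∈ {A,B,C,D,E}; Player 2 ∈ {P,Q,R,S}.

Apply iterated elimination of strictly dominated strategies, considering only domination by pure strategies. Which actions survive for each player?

Survivors P1:{A,B,D} P2:{P,Q,S}

P1 drop C (A beats it: P:10>5 Q:9>1 R:9>1 S:8>2)
P2 drop R (P beats it: A:10>9 B:9>7 D:4>3 E:4>1)
P1 drop E (A beats it: P:10>4 Q:9>6 S:8>5)
P1→{A,B,D} P2→{P,Q,S}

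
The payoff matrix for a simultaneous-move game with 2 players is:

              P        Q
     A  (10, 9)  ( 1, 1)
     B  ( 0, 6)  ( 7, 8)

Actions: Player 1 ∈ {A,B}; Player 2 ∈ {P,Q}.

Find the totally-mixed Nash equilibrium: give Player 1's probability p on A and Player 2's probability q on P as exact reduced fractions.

P1 mixes 1/5 on A; P2 mixes 3/8 on P

P1 indiff ⇒ q·10+(1-q)·1 = q·0+(1-q)·7 ⇒ q(10) = (1-q)(6) ⇒ q = 3/8
P2 indiff ⇒ p·9+(1-p)·6 = p·1+(1-p)·8 ⇒ p(8) = (1-p)(2) ⇒ p = 1/5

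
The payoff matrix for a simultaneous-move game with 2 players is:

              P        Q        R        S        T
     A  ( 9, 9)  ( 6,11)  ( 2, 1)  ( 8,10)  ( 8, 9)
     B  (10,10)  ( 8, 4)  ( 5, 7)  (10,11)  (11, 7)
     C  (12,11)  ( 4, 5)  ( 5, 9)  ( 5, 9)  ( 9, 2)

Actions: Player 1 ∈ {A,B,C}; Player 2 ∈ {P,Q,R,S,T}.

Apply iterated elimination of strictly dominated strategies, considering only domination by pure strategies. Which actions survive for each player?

P1 drop A (B beats it: P:10>9 Q:8>6 R:5>2 S:10>8 T:11>8)
P2 drop Q (P beats it: B:10>4 C:11>5)
P2 drop R (P beats it: B:10>7 C:11>9)
P2 drop T (P beats it: B:10>7 C:11>2)
P1→{B,C} P2→{P,S}

IESDS → P1:{B,C} P2:{P,S}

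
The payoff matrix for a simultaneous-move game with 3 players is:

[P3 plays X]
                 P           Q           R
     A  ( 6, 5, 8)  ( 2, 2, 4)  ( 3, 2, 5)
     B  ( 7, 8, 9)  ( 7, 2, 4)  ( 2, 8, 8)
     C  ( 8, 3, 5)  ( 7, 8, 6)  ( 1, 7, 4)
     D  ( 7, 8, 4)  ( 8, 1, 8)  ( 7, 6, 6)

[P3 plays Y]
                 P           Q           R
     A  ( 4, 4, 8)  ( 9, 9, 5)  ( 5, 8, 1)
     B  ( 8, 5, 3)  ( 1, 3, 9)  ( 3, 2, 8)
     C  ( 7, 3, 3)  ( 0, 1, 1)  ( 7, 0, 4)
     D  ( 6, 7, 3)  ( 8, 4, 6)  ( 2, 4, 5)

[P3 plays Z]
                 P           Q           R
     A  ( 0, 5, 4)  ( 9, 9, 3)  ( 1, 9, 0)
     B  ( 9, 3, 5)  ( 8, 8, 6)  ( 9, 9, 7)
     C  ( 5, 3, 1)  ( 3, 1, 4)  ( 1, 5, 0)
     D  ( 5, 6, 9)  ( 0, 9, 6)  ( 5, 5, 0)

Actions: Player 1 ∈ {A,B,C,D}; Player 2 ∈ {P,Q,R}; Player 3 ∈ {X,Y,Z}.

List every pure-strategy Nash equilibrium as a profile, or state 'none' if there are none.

Nash profiles: (A,Q,Y)

(A,P,X): not NE [P1→C gives 8>6]
(A,P,Y): not NE [P1→B gives 8>4; P2→Q gives 9>4]
(A,P,Z): not NE [P1→B gives 9>0; P2→R gives 9>5; P3→Y gives 8>4]
(A,Q,X): not NE [P1→D gives 8>2; P2→P gives 5>2; P3→Y gives 5>4]
(A,Q,Y): NE
(A,Q,Z): not NE [P3→Y gives 5>3]
(A,R,X): not NE [P1→D gives 7>3; P2→P gives 5>2]
(A,R,Y): not NE [P1→C gives 7>5; P2→Q gives 9>8; P3→X gives 5>1]
(A,R,Z): not NE [P1→B gives 9>1; P3→X gives 5>0]
(B,P,X): not NE [P1→C gives 8>7]
(B,P,Y): not NE [P3→X gives 9>3]
(B,P,Z): not NE [P2→R gives 9>3; P3→X gives 9>5]
(B,Q,X): not NE [P1→D gives 8>7; P2→R gives 8>2; P3→Y gives 9>4]
(B,Q,Y): not NE [P1→A gives 9>1; P2→P gives 5>3]
(B,Q,Z): not NE [P1→A gives 9>8; P2→R gives 9>8; P3→Y gives 9>6]
(B,R,X): not NE [P1→D gives 7>2]
(B,R,Y): not NE [P1→C gives 7>3; P2→P gives 5>2]
(B,R,Z): not NE [P3→Y gives 8>7]
(C,P,X): not NE [P2→Q gives 8>3]
(C,P,Y): not NE [P1→B gives 8>7; P3→X gives 5>3]
(C,P,Z): not NE [P1→B gives 9>5; P2→R gives 5>3; P3→X gives 5>1]
(C,Q,X): not NE [P1→D gives 8>7]
(C,Q,Y): not NE [P1→A gives 9>0; P2→P gives 3>1; P3→X gives 6>1]
(C,Q,Z): not NE [P1→A gives 9>3; P2→R gives 5>1; P3→X gives 6>4]
(C,R,X): not NE [P1→D gives 7>1; P2→Q gives 8>7]
(C,R,Y): not NE [P2→P gives 3>0]
(C,R,Z): not NE [P1→B gives 9>1; P3→Y gives 4>0]
(D,P,X): not NE [P1→C gives 8>7; P3→Z gives 9>4]
(D,P,Y): not NE [P1→B gives 8>6; P3→Z gives 9>3]
(D,P,Z): not NE [P1→B gives 9>5; P2→Q gives 9>6]
(D,Q,X): not NE [P2→P gives 8>1]
(D,Q,Y): not NE [P1→A gives 9>8; P2→P gives 7>4; P3→X gives 8>6]
(D,Q,Z): not NE [P1→A gives 9>0; P3→X gives 8>6]
(D,R,X): not NE [P2→P gives 8>6]
(D,R,Y): not NE [P1→C gives 7>2; P2→P gives 7>4; P3→X gives 6>5]
(D,R,Z): not NE [P1→B gives 9>5; P2→Q gives 9>5; P3→X gives 6>0]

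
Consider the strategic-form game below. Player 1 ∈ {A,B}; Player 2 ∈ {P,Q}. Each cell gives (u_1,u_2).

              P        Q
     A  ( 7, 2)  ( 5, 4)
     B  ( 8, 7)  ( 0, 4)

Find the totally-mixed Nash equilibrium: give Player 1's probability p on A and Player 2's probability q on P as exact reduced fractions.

p=3/5, q=5/6

P1 indiff ⇒ q·7+(1-q)·5 = q·8+(1-q)·0 ⇒ q(-1) = (1-q)(-5) ⇒ q = 5/6
P2 indiff ⇒ p·2+(1-p)·7 = p·4+(1-p)·4 ⇒ p(-2) = (1-p)(-3) ⇒ p = 3/5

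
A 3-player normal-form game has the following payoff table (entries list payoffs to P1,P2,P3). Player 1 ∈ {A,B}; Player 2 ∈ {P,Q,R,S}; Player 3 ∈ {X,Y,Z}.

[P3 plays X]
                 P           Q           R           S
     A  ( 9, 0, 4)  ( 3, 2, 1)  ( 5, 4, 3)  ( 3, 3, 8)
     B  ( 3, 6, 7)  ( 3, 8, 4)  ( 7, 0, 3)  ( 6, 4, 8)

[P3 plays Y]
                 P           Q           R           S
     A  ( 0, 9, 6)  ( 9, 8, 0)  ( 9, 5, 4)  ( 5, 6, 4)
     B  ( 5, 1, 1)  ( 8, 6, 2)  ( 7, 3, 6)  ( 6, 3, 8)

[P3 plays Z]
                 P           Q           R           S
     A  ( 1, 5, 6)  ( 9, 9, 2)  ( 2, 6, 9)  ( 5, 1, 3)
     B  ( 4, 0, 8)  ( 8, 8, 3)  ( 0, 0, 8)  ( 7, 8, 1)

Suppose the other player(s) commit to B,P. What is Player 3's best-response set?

argmax u_3 = {Z}

u_3(X vs B,P) = 7
u_3(Y vs B,P) = 1
u_3(Z vs B,P) = 8
max payoff 8 at {Z}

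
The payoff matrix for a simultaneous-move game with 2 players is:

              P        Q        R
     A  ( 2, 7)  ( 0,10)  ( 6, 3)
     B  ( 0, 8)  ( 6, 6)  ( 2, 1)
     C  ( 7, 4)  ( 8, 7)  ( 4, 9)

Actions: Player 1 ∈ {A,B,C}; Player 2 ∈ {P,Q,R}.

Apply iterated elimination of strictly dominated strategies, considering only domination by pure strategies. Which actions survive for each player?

Remaining: P1:{A,C} P2:{Q,R}

P1 drop B (C beats it: P:7>0 Q:8>6 R:4>2)
P2 drop P (Q beats it: A:10>7 C:7>4)
P1→{A,C} P2→{Q,R}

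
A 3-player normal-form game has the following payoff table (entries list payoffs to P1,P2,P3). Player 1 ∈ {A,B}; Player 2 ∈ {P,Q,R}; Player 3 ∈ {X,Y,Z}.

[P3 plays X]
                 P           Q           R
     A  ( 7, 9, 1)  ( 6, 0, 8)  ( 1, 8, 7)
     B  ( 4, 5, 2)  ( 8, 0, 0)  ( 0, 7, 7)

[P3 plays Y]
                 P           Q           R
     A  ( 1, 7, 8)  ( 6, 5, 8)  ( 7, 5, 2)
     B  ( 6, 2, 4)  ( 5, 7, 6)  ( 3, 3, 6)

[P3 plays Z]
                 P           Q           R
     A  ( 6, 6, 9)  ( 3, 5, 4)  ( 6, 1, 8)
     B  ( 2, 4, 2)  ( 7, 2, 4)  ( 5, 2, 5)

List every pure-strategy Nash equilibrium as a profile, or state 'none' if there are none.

PSNE = {(A,P,Z)}

(A,P,X): not NE [P3→Z gives 9>1]
(A,P,Y): not NE [P1→B gives 6>1; P3→Z gives 9>8]
(A,P,Z): NE
(A,Q,X): not NE [P1→B gives 8>6; P2→P gives 9>0]
(A,Q,Y): not NE [P2→P gives 7>5]
(A,Q,Z): not NE [P1→B gives 7>3; P2→P gives 6>5; P3→Y gives 8>4]
(A,R,X): not NE [P2→P gives 9>8; P3→Z gives 8>7]
(A,R,Y): not NE [P2→P gives 7>5; P3→Z gives 8>2]
(A,R,Z): not NE [P2→P gives 6>1]
(B,P,X): not NE [P1→A gives 7>4; P2→R gives 7>5; P3→Y gives 4>2]
(B,P,Y): not NE [P2→Q gives 7>2]
(B,P,Z): not NE [P1→A gives 6>2; P3→Y gives 4>2]
(B,Q,X): not NE [P2→R gives 7>0; P3→Y gives 6>0]
(B,Q,Y): not NE [P1→A gives 6>5]
(B,Q,Z): not NE [P2→P gives 4>2; P3→Y gives 6>4]
(B,R,X): not NE [P1→A gives 1>0]
(B,R,Y): not NE [P1→A gives 7>3; P2→Q gives 7>3; P3→X gives 7>6]
(B,R,Z): not NE [P1→A gives 6>5; P2→P gives 4>2; P3→X gives 7>5]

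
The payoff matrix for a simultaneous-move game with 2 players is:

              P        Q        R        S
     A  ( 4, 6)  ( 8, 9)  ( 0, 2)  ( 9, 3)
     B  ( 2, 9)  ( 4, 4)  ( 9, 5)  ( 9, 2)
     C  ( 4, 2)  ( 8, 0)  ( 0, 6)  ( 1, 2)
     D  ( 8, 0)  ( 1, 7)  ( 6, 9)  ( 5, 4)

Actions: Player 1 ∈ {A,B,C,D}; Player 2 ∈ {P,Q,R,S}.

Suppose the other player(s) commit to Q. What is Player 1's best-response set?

u_1(A vs Q) = 8
u_1(B vs Q) = 4
u_1(C vs Q) = 8
u_1(D vs Q) = 1
max payoff 8 at {A,C}

BR_1 = {A,C}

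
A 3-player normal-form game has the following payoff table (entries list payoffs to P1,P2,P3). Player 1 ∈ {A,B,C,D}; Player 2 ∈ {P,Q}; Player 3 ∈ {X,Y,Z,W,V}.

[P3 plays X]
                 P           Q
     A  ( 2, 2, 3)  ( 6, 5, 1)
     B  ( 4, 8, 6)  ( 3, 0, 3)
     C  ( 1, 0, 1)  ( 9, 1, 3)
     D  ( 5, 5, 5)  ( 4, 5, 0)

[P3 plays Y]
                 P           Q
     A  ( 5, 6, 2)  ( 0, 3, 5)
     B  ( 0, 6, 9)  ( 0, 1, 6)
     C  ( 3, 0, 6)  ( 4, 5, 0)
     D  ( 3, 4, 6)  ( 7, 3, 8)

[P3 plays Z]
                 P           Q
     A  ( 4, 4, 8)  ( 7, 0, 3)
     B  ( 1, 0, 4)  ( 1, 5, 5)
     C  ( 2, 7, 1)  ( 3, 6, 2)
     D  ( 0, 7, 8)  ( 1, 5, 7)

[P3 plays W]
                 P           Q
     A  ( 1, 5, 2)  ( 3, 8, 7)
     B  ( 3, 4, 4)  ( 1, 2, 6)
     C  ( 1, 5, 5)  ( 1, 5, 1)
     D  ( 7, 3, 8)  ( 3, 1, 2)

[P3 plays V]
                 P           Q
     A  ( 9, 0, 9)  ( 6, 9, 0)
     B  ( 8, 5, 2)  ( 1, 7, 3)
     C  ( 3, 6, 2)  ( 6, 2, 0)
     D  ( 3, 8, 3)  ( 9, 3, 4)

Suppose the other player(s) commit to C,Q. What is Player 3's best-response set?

u_3(X vs C,Q) = 3
u_3(Y vs C,Q) = 0
u_3(Z vs C,Q) = 2
u_3(W vs C,Q) = 1
u_3(V vs C,Q) = 0
max payoff 3 at {X}

BR_3 = {X}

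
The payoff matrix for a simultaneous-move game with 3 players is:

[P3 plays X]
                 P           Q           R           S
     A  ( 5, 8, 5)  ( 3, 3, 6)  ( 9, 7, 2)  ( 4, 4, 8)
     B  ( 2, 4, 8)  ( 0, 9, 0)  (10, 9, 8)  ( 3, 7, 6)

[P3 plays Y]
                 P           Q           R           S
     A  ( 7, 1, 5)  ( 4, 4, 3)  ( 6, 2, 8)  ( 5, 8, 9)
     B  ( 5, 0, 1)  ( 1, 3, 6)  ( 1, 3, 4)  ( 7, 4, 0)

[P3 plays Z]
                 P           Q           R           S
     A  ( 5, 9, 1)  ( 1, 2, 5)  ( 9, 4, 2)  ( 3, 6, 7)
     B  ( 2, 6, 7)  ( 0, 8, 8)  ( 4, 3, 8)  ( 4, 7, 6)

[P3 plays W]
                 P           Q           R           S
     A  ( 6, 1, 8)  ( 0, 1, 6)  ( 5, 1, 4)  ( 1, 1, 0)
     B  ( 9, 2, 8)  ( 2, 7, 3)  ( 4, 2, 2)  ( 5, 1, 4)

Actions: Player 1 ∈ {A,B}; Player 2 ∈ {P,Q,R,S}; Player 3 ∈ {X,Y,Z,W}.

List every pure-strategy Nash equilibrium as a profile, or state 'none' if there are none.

(A,P,X): not NE [P3→W gives 8>5]
(A,P,Y): not NE [P2→S gives 8>1; P3→W gives 8>5]
(A,P,Z): not NE [P3→W gives 8>1]
(A,P,W): not NE [P1→B gives 9>6]
(A,Q,X): not NE [P2→P gives 8>3]
(A,Q,Y): not NE [P2→S gives 8>4; P3→W gives 6>3]
(A,Q,Z): not NE [P2→P gives 9>2; P3→W gives 6>5]
(A,Q,W): not NE [P1→B gives 2>0]
(A,R,X): not NE [P1→B gives 10>9; P2→P gives 8>7; P3→Y gives 8>2]
(A,R,Y): not NE [P2→S gives 8>2]
(A,R,Z): not NE [P2→P gives 9>4; P3→Y gives 8>2]
(A,R,W): not NE [P3→Y gives 8>4]
(A,S,X): not NE [P2→P gives 8>4; P3→Y gives 9>8]
(A,S,Y): not NE [P1→B gives 7>5]
(A,S,Z): not NE [P1→B gives 4>3; P2→P gives 9>6; P3→Y gives 9>7]
(A,S,W): not NE [P1→B gives 5>1; P3→Y gives 9>0]
(B,P,X): not NE [P1→A gives 5>2; P2→R gives 9>4]
(B,P,Y): not NE [P1→A gives 7>5; P2→S gives 4>0; P3→W gives 8>1]
(B,P,Z): not NE [P1→A gives 5>2; P2→Q gives 8>6; P3→W gives 8>7]
(B,P,W): not NE [P2→Q gives 7>2]
(B,Q,X): not NE [P1→A gives 3>0; P3→Z gives 8>0]
(B,Q,Y): not NE [P1→A gives 4>1; P2→S gives 4>3; P3→Z gives 8>6]
(B,Q,Z): not NE [P1→A gives 1>0]
(B,Q,W): not NE [P3→Z gives 8>3]
(B,R,X): NE
(B,R,Y): not NE [P1→A gives 6>1; P2→S gives 4>3; P3→Z gives 8>4]
(B,R,Z): not NE [P1→A gives 9>4; P2→Q gives 8>3]
(B,R,W): not NE [P1→A gives 5>4; P2→Q gives 7>2; P3→Z gives 8>2]
(B,S,X): not NE [P1→A gives 4>3; P2→R gives 9>7]
(B,S,Y): not NE [P3→Z gives 6>0]
(B,S,Z): not NE [P2→Q gives 8>7]
(B,S,W): not NE [P2→Q gives 7>1; P3→Z gives 6>4]

NE set: (B,R,X)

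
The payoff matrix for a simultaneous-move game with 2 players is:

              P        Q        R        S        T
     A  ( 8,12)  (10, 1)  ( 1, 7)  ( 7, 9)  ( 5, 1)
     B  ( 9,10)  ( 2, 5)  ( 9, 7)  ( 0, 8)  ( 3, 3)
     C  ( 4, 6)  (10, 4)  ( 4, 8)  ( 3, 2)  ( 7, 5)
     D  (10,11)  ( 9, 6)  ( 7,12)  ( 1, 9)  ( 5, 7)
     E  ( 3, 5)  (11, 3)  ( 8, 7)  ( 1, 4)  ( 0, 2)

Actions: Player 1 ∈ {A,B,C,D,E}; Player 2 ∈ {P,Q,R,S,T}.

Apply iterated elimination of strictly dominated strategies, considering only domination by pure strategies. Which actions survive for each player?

P2 drop Q (P beats it: A:12>1 B:10>5 C:6>4 D:11>6 E:5>3)
P2 drop S (P beats it: A:12>9 B:10>8 C:6>2 D:11>9 E:5>4)
P1 drop E (B beats it: P:9>3 R:9>8 T:3>0)
P2 drop T (P beats it: A:12>1 B:10>3 C:6>5 D:11>7)
P1 drop A (B beats it: P:9>8 R:9>1)
P1 drop C (B beats it: P:9>4 R:9>4)
P1→{B,D} P2→{P,R}

Remaining: P1:{B,D} P2:{P,R}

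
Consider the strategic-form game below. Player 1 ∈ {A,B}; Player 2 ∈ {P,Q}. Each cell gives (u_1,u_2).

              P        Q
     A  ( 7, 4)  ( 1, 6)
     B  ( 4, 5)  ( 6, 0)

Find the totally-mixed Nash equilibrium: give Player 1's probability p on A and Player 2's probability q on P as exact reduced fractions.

(p,q) = (5/7, 5/8)

P1 indiff ⇒ q·7+(1-q)·1 = q·4+(1-q)·6 ⇒ q(3) = (1-q)(5) ⇒ q = 5/8
P2 indiff ⇒ p·4+(1-p)·5 = p·6+(1-p)·0 ⇒ p(-2) = (1-p)(-5) ⇒ p = 5/7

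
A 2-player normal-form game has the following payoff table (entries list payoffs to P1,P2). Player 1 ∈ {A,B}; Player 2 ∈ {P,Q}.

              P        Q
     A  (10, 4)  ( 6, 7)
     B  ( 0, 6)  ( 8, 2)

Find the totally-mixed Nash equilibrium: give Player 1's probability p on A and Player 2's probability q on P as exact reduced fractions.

P1 indiff ⇒ q·10+(1-q)·6 = q·0+(1-q)·8 ⇒ q(10) = (1-q)(2) ⇒ q = 1/6
P2 indiff ⇒ p·4+(1-p)·6 = p·7+(1-p)·2 ⇒ p(-3) = (1-p)(-4) ⇒ p = 4/7

(p,q) = (4/7, 1/6)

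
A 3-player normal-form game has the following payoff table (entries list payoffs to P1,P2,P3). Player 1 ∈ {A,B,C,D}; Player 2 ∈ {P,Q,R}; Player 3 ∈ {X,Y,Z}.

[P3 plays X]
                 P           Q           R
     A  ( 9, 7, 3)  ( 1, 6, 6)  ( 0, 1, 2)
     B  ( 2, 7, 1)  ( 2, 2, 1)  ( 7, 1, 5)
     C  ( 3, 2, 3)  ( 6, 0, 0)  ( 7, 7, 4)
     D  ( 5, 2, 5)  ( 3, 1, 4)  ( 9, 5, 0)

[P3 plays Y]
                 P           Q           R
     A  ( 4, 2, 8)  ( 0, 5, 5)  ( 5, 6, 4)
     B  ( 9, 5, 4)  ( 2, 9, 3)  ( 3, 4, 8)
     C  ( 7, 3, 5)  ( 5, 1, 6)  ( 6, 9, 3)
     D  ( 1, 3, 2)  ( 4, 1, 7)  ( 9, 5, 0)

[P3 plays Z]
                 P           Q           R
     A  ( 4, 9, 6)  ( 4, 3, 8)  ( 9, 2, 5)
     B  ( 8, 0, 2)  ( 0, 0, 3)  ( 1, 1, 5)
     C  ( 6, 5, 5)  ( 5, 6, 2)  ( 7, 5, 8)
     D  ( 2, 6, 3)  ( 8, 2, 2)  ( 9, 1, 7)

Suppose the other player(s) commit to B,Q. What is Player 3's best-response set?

u_3(X vs B,Q) = 1
u_3(Y vs B,Q) = 3
u_3(Z vs B,Q) = 3
max payoff 3 at {Y,Z}

BR_3 = {Y,Z}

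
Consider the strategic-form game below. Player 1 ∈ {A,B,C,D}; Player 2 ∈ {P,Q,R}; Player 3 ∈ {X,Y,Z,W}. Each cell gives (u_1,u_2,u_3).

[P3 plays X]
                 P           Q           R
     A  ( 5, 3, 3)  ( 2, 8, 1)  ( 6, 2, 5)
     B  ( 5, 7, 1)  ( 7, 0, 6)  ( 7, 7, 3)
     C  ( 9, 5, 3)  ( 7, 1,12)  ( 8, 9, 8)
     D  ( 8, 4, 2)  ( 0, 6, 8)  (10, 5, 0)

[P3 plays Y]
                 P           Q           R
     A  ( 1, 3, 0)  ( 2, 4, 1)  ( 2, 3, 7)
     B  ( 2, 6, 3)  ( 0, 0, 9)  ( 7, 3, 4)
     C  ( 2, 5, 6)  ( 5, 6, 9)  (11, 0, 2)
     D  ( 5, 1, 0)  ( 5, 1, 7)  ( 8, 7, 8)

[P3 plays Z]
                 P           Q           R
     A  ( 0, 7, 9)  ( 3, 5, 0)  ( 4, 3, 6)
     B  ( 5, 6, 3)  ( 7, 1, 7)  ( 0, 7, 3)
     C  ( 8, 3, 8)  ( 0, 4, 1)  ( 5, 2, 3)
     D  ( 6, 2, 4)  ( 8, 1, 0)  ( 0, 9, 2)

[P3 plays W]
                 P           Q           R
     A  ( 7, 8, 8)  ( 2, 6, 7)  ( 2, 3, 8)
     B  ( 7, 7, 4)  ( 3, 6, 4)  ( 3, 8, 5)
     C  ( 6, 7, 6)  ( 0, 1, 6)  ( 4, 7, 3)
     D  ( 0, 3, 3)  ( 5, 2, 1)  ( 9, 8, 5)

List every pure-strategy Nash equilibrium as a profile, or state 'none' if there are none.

No pure NE.

(A,P,X): not NE [P1→C gives 9>5; P2→Q gives 8>3; P3→Z gives 9>3]
(A,P,Y): not NE [P1→D gives 5>1; P2→Q gives 4>3; P3→Z gives 9>0]
(A,P,Z): not NE [P1→C gives 8>0]
(A,P,W): not NE [P3→Z gives 9>8]
(A,Q,X): not NE [P1→C gives 7>2; P3→W gives 7>1]
(A,Q,Y): not NE [P1→D gives 5>2; P3→W gives 7>1]
(A,Q,Z): not NE [P1→D gives 8>3; P2→P gives 7>5; P3→W gives 7>0]
(A,Q,W): not NE [P1→D gives 5>2; P2→P gives 8>6]
(A,R,X): not NE [P1→D gives 10>6; P2→Q gives 8>2; P3→W gives 8>5]
(A,R,Y): not NE [P1→C gives 11>2; P2→Q gives 4>3; P3→W gives 8>7]
(A,R,Z): not NE [P1→C gives 5>4; P2→P gives 7>3; P3→W gives 8>6]
(A,R,W): not NE [P1→D gives 9>2; P2→P gives 8>3]
(B,P,X): not NE [P1→C gives 9>5; P3→W gives 4>1]
(B,P,Y): not NE [P1→D gives 5>2; P3→W gives 4>3]
(B,P,Z): not NE [P1→C gives 8>5; P2→R gives 7>6; P3→W gives 4>3]
(B,P,W): not NE [P2→R gives 8>7]
(B,Q,X): not NE [P2→R gives 7>0; P3→Y gives 9>6]
(B,Q,Y): not NE [P1→D gives 5>0; P2→P gives 6>0]
(B,Q,Z): not NE [P1→D gives 8>7; P2→R gives 7>1; P3→Y gives 9>7]
(B,Q,W): not NE [P1→D gives 5>3; P2→R gives 8>6; P3→Y gives 9>4]
(B,R,X): not NE [P1→D gives 10>7; P3→W gives 5>3]
(B,R,Y): not NE [P1→C gives 11>7; P2→P gives 6>3; P3→W gives 5>4]
(B,R,Z): not NE [P1→C gives 5>0; P3→W gives 5>3]
(B,R,W): not NE [P1→D gives 9>3]
(C,P,X): not NE [P2→R gives 9>5; P3→Z gives 8>3]
(C,P,Y): not NE [P1→D gives 5>2; P2→Q gives 6>5; P3→Z gives 8>6]
(C,P,Z): not NE [P2→Q gives 4>3]
(C,P,W): not NE [P1→B gives 7>6; P3→Z gives 8>6]
(C,Q,X): not NE [P2→R gives 9>1]
(C,Q,Y): not NE [P3→X gives 12>9]
(C,Q,Z): not NE [P1→D gives 8>0; P3→X gives 12>1]
(C,Q,W): not NE [P1→D gives 5>0; P2→R gives 7>1; P3→X gives 12>6]
(C,R,X): not NE [P1→D gives 10>8]
(C,R,Y): not NE [P2→Q gives 6>0; P3→X gives 8>2]
(C,R,Z): not NE [P2→Q gives 4>2; P3→X gives 8>3]
(C,R,W): not NE [P1→D gives 9>4; P3→X gives 8>3]
(D,P,X): not NE [P1→C gives 9>8; P2→Q gives 6>4; P3→Z gives 4>2]
(D,P,Y): not NE [P2→R gives 7>1; P3→Z gives 4>0]
(D,P,Z): not NE [P1→C gives 8>6; P2→R gives 9>2]
(D,P,W): not NE [P1→B gives 7>0; P2→R gives 8>3; P3→Z gives 4>3]
(D,Q,X): not NE [P1→C gives 7>0]
(D,Q,Y): not NE [P2→R gives 7>1; P3→X gives 8>7]
(D,Q,Z): not NE [P2→R gives 9>1; P3→X gives 8>0]
(D,Q,W): not NE [P2→R gives 8>2; P3→X gives 8>1]
(D,R,X): not NE [P2→Q gives 6>5; P3→Y gives 8>0]
(D,R,Y): not NE [P1→C gives 11>8]
(D,R,Z): not NE [P1→C gives 5>0; P3→Y gives 8>2]
(D,R,W): not NE [P3→Y gives 8>5]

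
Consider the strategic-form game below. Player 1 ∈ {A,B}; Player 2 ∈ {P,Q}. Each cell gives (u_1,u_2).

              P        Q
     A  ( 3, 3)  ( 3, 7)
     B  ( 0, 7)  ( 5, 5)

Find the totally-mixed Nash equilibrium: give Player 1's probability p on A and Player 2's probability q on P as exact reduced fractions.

(p,q) = (1/3, 2/5)

P1 indiff ⇒ q·3+(1-q)·3 = q·0+(1-q)·5 ⇒ q(3) = (1-q)(2) ⇒ q = 2/5
P2 indiff ⇒ p·3+(1-p)·7 = p·7+(1-p)·5 ⇒ p(-4) = (1-p)(-2) ⇒ p = 1/3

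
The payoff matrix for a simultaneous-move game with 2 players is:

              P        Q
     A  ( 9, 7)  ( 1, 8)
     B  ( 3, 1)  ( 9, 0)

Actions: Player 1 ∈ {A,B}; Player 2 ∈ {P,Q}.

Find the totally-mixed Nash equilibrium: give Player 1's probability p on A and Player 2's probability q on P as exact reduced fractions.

P1 indiff ⇒ q·9+(1-q)·1 = q·3+(1-q)·9 ⇒ q(6) = (1-q)(8) ⇒ q = 4/7
P2 indiff ⇒ p·7+(1-p)·1 = p·8+(1-p)·0 ⇒ p(-1) = (1-p)(-1) ⇒ p = 1/2

P1 mixes 1/2 on A; P2 mixes 4/7 on P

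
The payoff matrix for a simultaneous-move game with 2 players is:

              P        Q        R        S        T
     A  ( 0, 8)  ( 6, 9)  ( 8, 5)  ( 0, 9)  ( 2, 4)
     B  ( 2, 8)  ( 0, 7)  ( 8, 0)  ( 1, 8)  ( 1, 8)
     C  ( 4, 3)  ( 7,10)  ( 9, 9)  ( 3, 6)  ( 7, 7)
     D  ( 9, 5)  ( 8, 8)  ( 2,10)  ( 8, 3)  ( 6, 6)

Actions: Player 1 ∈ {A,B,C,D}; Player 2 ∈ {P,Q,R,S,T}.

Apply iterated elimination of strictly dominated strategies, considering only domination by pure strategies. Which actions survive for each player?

IESDS → P1:{C,D} P2:{Q,R}

P1 drop A (C beats it: P:4>0 Q:7>6 R:9>8 S:3>0 T:7>2)
P1 drop B (C beats it: P:4>2 Q:7>0 R:9>8 S:3>1 T:7>1)
P2 drop P (Q beats it: C:10>3 D:8>5)
P2 drop S (Q beats it: C:10>6 D:8>3)
P2 drop T (Q beats it: C:10>7 D:8>6)
P1→{C,D} P2→{Q,R}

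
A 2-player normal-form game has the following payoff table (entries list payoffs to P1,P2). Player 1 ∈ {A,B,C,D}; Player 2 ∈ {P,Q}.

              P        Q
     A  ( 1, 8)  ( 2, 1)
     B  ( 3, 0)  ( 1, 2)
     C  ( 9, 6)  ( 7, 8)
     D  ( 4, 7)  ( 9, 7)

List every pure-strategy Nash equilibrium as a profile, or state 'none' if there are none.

NE set: (D,Q)

(A,P): not NE [P1→C gives 9>1]
(A,Q): not NE [P1→D gives 9>2; P2→P gives 8>1]
(B,P): not NE [P1→C gives 9>3; P2→Q gives 2>0]
(B,Q): not NE [P1→D gives 9>1]
(C,P): not NE [P2→Q gives 8>6]
(C,Q): not NE [P1→D gives 9>7]
(D,P): not NE [P1→C gives 9>4]
(D,Q): NE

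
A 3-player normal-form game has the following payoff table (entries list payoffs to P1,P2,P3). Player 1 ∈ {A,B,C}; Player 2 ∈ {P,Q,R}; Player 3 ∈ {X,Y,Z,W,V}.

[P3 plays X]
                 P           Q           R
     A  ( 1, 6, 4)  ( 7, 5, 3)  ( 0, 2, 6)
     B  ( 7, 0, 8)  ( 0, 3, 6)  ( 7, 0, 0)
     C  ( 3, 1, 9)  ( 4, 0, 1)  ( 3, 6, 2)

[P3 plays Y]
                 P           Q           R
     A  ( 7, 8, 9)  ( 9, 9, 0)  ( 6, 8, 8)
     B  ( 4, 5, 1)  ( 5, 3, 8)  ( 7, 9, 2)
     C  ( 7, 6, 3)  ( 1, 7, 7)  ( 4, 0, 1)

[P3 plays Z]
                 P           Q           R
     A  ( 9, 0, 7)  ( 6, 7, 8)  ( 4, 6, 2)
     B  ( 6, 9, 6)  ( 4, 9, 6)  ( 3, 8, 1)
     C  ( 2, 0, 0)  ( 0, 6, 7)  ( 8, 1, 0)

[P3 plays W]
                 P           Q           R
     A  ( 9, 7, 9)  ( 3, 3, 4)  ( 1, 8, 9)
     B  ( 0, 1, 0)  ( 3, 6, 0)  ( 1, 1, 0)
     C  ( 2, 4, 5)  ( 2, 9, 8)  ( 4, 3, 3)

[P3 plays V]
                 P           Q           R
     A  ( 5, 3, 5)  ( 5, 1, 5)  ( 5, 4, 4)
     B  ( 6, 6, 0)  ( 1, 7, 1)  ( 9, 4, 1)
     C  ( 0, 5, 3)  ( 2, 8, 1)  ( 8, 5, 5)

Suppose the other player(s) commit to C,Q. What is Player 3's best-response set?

argmax u_3 = {W}

u_3(X vs C,Q) = 1
u_3(Y vs C,Q) = 7
u_3(Z vs C,Q) = 7
u_3(W vs C,Q) = 8
u_3(V vs C,Q) = 1
max payoff 8 at {W}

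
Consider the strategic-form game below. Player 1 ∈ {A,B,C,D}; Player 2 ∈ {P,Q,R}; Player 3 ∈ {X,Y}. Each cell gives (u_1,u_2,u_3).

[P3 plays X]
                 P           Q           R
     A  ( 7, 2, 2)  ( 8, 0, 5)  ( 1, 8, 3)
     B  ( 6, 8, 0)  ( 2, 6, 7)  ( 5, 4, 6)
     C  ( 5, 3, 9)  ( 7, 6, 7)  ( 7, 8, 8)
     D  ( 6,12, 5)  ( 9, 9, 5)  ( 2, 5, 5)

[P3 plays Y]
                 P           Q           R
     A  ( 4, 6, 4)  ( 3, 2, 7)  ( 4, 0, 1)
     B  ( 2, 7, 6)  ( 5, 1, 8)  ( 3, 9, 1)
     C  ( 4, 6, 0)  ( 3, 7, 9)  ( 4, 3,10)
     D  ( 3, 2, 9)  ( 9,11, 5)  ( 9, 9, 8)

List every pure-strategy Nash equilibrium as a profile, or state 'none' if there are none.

PSNE = {(A,P,Y), (D,Q,Y)}

(A,P,X): not NE [P2→R gives 8>2; P3→Y gives 4>2]
(A,P,Y): NE
(A,Q,X): not NE [P1→D gives 9>8; P2→R gives 8>0; P3→Y gives 7>5]
(A,Q,Y): not NE [P1→D gives 9>3; P2→P gives 6>2]
(A,R,X): not NE [P1→C gives 7>1]
(A,R,Y): not NE [P1→D gives 9>4; P2→P gives 6>0; P3→X gives 3>1]
(B,P,X): not NE [P1→A gives 7>6; P3→Y gives 6>0]
(B,P,Y): not NE [P1→C gives 4>2; P2→R gives 9>7]
(B,Q,X): not NE [P1→D gives 9>2; P2→P gives 8>6; P3→Y gives 8>7]
(B,Q,Y): not NE [P1→D gives 9>5; P2→R gives 9>1]
(B,R,X): not NE [P1→C gives 7>5; P2→P gives 8>4]
(B,R,Y): not NE [P1→D gives 9>3; P3→X gives 6>1]
(C,P,X): not NE [P1→A gives 7>5; P2→R gives 8>3]
(C,P,Y): not NE [P2→Q gives 7>6; P3→X gives 9>0]
(C,Q,X): not NE [P1→D gives 9>7; P2→R gives 8>6; P3→Y gives 9>7]
(C,Q,Y): not NE [P1→D gives 9>3]
(C,R,X): not NE [P3→Y gives 10>8]
(C,R,Y): not NE [P1→D gives 9>4; P2→Q gives 7>3]
(D,P,X): not NE [P1→A gives 7>6; P3→Y gives 9>5]
(D,P,Y): not NE [P1→C gives 4>3; P2→Q gives 11>2]
(D,Q,X): not NE [P2→P gives 12>9]
(D,Q,Y): NE
(D,R,X): not NE [P1→C gives 7>2; P2→P gives 12>5; P3→Y gives 8>5]
(D,R,Y): not NE [P2→Q gives 11>9]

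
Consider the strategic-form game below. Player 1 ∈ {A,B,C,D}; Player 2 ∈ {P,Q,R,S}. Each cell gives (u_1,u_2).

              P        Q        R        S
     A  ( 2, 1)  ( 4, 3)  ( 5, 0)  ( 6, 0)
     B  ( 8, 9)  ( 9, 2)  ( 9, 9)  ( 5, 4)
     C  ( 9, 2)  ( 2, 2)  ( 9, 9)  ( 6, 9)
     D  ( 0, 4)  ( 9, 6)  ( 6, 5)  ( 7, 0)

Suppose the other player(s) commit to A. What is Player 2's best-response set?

u_2(P vs A) = 1
u_2(Q vs A) = 3
u_2(R vs A) = 0
u_2(S vs A) = 0
max payoff 3 at {Q}

BR_2 = {Q}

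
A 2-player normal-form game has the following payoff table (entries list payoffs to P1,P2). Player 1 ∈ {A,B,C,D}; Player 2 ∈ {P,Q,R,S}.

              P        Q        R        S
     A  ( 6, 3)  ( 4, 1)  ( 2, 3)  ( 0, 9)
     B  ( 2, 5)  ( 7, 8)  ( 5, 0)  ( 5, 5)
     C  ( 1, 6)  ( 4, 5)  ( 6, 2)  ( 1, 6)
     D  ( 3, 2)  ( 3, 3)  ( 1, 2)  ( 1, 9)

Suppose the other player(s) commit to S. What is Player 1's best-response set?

u_1(A vs S) = 0
u_1(B vs S) = 5
u_1(C vs S) = 1
u_1(D vs S) = 1
max payoff 5 at {B}

BR_1 = {B}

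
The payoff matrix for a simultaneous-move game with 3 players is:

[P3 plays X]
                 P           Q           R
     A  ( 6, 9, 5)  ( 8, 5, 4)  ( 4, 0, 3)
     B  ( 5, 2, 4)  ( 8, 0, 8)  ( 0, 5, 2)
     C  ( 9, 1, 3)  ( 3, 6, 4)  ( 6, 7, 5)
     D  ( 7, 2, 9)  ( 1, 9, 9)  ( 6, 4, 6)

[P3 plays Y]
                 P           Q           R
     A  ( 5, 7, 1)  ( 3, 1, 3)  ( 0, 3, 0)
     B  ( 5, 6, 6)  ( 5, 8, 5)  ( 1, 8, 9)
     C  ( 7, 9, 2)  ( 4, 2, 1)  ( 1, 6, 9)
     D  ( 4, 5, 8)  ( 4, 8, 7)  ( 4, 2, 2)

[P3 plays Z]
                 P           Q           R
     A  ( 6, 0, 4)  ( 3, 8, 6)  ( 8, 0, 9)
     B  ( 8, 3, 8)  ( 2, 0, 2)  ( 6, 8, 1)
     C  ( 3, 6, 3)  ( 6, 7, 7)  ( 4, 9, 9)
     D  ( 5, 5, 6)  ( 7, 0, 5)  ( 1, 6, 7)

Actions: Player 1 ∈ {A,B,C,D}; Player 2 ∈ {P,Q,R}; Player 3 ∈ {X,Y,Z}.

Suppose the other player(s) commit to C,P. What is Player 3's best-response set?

argmax u_3 = {X,Z}

u_3(X vs C,P) = 3
u_3(Y vs C,P) = 2
u_3(Z vs C,P) = 3
max payoff 3 at {X,Z}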